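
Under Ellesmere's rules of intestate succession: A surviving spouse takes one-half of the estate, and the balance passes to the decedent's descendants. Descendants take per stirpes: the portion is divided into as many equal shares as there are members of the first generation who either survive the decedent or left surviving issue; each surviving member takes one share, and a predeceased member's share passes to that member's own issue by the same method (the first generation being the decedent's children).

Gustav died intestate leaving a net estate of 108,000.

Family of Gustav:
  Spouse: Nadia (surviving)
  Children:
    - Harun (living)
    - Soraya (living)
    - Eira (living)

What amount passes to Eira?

Eira receives 18,000.

Nadia takes one-half of 108,000 = 54,000. The remaining 54,000 passes to the descendants.
The descendants' portion (54,000) is divided into 3 shares of 18,000: Harun, Soraya, and Eira each take 18,000.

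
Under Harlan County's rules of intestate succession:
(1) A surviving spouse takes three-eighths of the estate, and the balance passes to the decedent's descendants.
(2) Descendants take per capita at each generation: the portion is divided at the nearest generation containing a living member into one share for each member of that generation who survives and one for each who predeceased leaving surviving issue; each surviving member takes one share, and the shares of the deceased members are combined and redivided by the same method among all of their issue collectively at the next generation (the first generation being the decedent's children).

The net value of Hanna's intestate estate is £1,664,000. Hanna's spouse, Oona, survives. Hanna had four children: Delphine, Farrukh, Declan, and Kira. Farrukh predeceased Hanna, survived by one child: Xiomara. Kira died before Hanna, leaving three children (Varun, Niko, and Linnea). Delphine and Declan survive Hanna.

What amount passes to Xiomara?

Oona takes three-eighths of £1,664,000 = £624,000. The remaining £1,040,000 passes to the descendants.
The descendants' portion (£1,040,000) is divided at the children's generation into 4 shares of £260,000. Delphine and Declan each take £260,000. The 2 shares of the deceased (Farrukh and Kira) are combined into a pool of £520,000.
That pool (£520,000) is divided at the grandchildren's generation equally among Xiomara, Varun, Niko, and Linnea: £130,000 each.

Xiomara receives £130,000.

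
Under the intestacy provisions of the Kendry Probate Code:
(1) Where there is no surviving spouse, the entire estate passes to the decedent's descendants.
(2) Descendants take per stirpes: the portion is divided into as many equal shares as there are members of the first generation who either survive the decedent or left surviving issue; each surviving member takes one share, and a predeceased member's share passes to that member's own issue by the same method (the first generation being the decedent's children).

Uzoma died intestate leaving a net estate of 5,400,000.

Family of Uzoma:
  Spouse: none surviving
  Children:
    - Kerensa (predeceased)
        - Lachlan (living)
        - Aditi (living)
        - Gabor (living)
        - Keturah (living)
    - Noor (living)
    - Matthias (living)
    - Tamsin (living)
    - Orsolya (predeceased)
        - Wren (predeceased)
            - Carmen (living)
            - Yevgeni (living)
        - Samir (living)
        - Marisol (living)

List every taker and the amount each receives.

Lachlan: 270,000; Aditi: 270,000; Gabor: 270,000; Keturah: 270,000; Noor: 1,080,000; Matthias: 1,080,000; Tamsin: 1,080,000; Carmen: 180,000; Yevgeni: 180,000; Samir: 360,000; Marisol: 360,000

The entire 5,400,000 passes to the descendants.
That amount (5,400,000) is divided into 5 shares of 1,080,000: Noor, Matthias, and Tamsin each take 1,080,000; Kerensa's 1,080,000 share passes to Kerensa's issue; Orsolya's 1,080,000 share passes to Orsolya's issue.
Kerensa's share (1,080,000) is divided into 4 shares of 270,000: Lachlan, Aditi, Gabor, and Keturah each take 270,000.
Orsolya's share (1,080,000) is divided into 3 shares of 360,000: Samir and Marisol each take 360,000; Wren's 360,000 share passes to Wren's issue.
Wren's share (360,000) is divided into 2 shares of 180,000: Carmen and Yevgeni each take 180,000.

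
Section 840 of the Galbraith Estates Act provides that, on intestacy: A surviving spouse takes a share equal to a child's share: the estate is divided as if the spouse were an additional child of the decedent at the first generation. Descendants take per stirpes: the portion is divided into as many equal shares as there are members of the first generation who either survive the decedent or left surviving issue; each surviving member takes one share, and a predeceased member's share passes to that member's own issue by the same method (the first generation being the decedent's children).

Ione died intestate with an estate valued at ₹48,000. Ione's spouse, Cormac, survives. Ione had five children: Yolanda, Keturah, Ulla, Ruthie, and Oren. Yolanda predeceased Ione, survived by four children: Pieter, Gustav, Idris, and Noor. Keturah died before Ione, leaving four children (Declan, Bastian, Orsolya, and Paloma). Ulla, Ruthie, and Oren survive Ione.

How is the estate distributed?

Cormac: ₹8,000; Pieter: ₹2,000; Gustav: ₹2,000; Idris: ₹2,000; Noor: ₹2,000; Declan: ₹2,000; Bastian: ₹2,000; Orsolya: ₹2,000; Paloma: ₹2,000; Ulla: ₹8,000; Ruthie: ₹8,000; Oren: ₹8,000

The spouse counts as an additional share at the children's level, so there are 6 primary shares of ₹8,000. Cormac takes one such share (₹8,000).
The children's combined portion (₹40,000) is divided into 5 shares of ₹8,000: Ulla, Ruthie, and Oren each take ₹8,000; Yolanda's ₹8,000 share passes to Yolanda's issue; Keturah's ₹8,000 share passes to Keturah's issue.
Yolanda's share (₹8,000) is divided into 4 shares of ₹2,000: Pieter, Gustav, Idris, and Noor each take ₹2,000.
Keturah's share (₹8,000) is divided into 4 shares of ₹2,000: Declan, Bastian, Orsolya, and Paloma each take ₹2,000.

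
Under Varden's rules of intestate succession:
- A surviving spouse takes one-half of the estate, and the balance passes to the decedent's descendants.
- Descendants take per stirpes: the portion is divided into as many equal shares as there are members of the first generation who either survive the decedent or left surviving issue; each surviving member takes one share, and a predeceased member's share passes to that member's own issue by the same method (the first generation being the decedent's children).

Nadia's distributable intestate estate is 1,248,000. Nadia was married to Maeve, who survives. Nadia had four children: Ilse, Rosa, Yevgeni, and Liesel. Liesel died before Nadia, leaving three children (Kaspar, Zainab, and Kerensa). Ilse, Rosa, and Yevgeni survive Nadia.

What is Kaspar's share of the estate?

Maeve takes one-half of 1,248,000 = 624,000. The remaining 624,000 passes to the descendants.
The descendants' portion (624,000) is divided into 4 shares of 156,000: Ilse, Rosa, and Yevgeni each take 156,000; Liesel's 156,000 share passes to Liesel's issue.
Liesel's share (156,000) is divided into 3 shares of 52,000: Kaspar, Zainab, and Kerensa each take 52,000.

Kaspar receives 52,000.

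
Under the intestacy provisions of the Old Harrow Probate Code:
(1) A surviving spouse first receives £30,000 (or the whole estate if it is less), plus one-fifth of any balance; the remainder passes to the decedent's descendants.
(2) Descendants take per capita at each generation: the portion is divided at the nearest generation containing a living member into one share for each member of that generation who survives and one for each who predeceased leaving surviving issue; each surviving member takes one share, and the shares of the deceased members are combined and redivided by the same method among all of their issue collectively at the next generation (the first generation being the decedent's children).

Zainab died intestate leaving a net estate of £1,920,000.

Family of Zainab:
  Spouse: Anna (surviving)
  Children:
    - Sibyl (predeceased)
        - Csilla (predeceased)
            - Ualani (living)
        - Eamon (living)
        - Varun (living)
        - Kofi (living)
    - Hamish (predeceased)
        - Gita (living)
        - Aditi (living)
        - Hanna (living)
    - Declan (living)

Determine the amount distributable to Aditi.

Aditi receives £144,000.

Anna first takes £30,000, leaving a balance of £1,890,000. Anna then takes one-fifth of the balance (£378,000), for a total of £408,000. The remaining £1,512,000 passes to the descendants.
The descendants' portion (£1,512,000) is divided at the children's generation into 3 shares of £504,000. Declan takes £504,000. The 2 shares of the deceased (Sibyl and Hamish) are combined into a pool of £1,008,000.
That pool (£1,008,000) is divided at the grandchildren's generation into 7 shares of £144,000. Eamon, Varun, Kofi, Gita, Aditi, and Hanna each take £144,000. The remaining share for the deceased Csilla (£144,000) is carried to the next generation.
That pool (£144,000) passes entirely to Ualani, the sole taker at the great-grandchildren's generation.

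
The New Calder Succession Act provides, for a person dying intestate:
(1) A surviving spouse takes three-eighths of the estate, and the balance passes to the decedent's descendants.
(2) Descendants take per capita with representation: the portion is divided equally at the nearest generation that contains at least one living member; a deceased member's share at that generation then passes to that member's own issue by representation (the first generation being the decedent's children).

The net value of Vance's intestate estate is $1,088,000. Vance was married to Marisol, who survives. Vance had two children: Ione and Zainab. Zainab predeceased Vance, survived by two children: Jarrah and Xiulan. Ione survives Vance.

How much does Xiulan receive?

Marisol takes three-eighths of $1,088,000 = $408,000. The remaining $680,000 passes to the descendants.
The descendants' portion ($680,000) is divided into 2 shares of $340,000: Ione takes $340,000; Zainab's $340,000 share passes to Zainab's issue.
Zainab's share ($340,000) is divided into 2 shares of $170,000: Jarrah and Xiulan each take $170,000.

Xiulan receives $170,000.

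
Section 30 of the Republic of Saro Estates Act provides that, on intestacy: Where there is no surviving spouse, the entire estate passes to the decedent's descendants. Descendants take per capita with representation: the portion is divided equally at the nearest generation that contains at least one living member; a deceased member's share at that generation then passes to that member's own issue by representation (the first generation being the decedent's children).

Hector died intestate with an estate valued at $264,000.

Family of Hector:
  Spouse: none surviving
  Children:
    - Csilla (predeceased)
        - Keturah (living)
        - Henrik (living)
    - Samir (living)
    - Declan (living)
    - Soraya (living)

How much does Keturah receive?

The entire $264,000 passes to the descendants.
That amount ($264,000) is divided into 4 shares of $66,000: Samir, Declan, and Soraya each take $66,000; Csilla's $66,000 share passes to Csilla's issue.
Csilla's share ($66,000) is divided into 2 shares of $33,000: Keturah and Henrik each take $33,000.

Keturah receives $33,000.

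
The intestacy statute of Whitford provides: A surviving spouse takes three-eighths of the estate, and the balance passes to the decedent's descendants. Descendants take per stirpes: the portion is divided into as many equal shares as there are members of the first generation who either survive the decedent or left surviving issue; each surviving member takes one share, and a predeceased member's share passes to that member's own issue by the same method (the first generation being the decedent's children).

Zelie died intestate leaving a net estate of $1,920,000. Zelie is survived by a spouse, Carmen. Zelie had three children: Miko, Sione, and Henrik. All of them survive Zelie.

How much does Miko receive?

Miko receives $400,000.

Carmen takes three-eighths of $1,920,000 = $720,000. The remaining $1,200,000 passes to the descendants.
The descendants' portion ($1,200,000) is divided into 3 shares of $400,000: Miko, Sione, and Henrik each take $400,000.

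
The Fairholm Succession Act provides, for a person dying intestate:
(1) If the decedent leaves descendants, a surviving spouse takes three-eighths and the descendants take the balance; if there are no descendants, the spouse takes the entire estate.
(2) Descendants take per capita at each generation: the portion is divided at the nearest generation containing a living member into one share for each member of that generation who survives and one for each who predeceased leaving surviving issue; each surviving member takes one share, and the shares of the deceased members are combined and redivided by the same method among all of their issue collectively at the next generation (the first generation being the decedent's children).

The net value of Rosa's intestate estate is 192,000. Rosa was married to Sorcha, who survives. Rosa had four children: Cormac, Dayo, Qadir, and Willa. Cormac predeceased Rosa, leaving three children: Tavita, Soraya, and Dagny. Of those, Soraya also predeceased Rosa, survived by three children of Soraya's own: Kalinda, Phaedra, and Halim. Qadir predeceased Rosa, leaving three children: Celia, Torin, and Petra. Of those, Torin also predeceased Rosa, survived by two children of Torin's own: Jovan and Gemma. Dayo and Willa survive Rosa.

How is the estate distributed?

Sorcha: 72,000; Tavita: 10,000; Kalinda: 4,000; Phaedra: 4,000; Halim: 4,000; Dagny: 10,000; Dayo: 30,000; Celia: 10,000; Jovan: 4,000; Gemma: 4,000; Petra: 10,000; Willa: 30,000

Sorcha takes three-eighths of 192,000 = 72,000. The remaining 120,000 passes to the descendants.
The descendants' portion (120,000) is divided at the children's generation into 4 shares of 30,000. Dayo and Willa each take 30,000. The 2 shares of the deceased (Cormac and Qadir) are combined into a pool of 60,000.
That pool (60,000) is divided at the grandchildren's generation into 6 shares of 10,000. Tavita, Dagny, Celia, and Petra each take 10,000. The 2 shares of the deceased (Soraya and Torin) are combined into a pool of 20,000.
That pool (20,000) is divided at the great-grandchildren's generation equally among Kalinda, Phaedra, Halim, Jovan, and Gemma: 4,000 each.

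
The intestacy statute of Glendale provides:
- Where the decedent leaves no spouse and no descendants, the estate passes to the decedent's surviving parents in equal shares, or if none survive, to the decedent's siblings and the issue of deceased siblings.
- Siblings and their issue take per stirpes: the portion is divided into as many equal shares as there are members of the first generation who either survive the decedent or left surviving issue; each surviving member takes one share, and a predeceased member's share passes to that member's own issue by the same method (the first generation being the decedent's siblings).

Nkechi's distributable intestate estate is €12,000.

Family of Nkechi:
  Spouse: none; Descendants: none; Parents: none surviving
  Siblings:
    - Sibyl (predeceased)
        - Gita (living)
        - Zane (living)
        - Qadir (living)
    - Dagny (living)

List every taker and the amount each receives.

Gita: €2,000; Zane: €2,000; Qadir: €2,000; Dagny: €6,000

The entire €12,000 passes to the siblings and their issue.
That amount (€12,000) is divided into 2 shares of €6,000: Dagny takes €6,000; Sibyl's €6,000 share passes to Sibyl's issue.
Sibyl's share (€6,000) is divided into 3 shares of €2,000: Gita, Zane, and Qadir each take €2,000.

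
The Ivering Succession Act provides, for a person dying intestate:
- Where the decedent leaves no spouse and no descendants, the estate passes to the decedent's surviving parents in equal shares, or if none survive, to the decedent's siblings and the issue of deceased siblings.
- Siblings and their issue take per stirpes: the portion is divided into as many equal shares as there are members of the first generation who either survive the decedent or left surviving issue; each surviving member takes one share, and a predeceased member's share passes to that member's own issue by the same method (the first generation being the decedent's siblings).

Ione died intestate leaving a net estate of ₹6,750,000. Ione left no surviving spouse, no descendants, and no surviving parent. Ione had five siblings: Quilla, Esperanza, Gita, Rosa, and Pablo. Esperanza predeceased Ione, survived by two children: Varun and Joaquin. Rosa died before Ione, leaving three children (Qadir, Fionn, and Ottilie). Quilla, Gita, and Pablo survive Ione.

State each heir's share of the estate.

Quilla: ₹1,350,000; Varun: ₹675,000; Joaquin: ₹675,000; Gita: ₹1,350,000; Qadir: ₹450,000; Fionn: ₹450,000; Ottilie: ₹450,000; Pablo: ₹1,350,000

The entire ₹6,750,000 passes to the siblings and their issue.
That amount (₹6,750,000) is divided into 5 shares of ₹1,350,000: Quilla, Gita, and Pablo each take ₹1,350,000; Esperanza's ₹1,350,000 share passes to Esperanza's issue; Rosa's ₹1,350,000 share passes to Rosa's issue.
Esperanza's share (₹1,350,000) is divided into 2 shares of ₹675,000: Varun and Joaquin each take ₹675,000.
Rosa's share (₹1,350,000) is divided into 3 shares of ₹450,000: Qadir, Fionn, and Ottilie each take ₹450,000.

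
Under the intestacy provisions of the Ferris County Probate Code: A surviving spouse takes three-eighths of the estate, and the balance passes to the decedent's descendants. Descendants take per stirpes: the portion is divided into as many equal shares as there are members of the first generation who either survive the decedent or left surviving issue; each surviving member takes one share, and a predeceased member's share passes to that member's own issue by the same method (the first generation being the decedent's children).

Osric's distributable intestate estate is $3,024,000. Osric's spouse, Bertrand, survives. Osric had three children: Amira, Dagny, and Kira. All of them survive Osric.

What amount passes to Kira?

Kira receives $630,000.

Bertrand takes three-eighths of $3,024,000 = $1,134,000. The remaining $1,890,000 passes to the descendants.
The descendants' portion ($1,890,000) is divided into 3 shares of $630,000: Amira, Dagny, and Kira each take $630,000.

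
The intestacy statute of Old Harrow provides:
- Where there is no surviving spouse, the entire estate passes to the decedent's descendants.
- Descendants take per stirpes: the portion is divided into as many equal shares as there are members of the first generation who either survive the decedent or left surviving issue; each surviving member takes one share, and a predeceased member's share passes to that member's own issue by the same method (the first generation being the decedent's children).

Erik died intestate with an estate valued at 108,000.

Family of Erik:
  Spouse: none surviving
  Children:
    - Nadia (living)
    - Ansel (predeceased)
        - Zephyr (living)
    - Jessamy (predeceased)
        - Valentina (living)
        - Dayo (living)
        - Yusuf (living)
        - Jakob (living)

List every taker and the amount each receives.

The entire 108,000 passes to the descendants.
That amount (108,000) is divided into 3 shares of 36,000: Nadia takes 36,000; Ansel's 36,000 share passes to Ansel's issue; Jessamy's 36,000 share passes to Jessamy's issue.
Ansel's share (36,000) passes entirely to Zephyr.
Jessamy's share (36,000) is divided into 4 shares of 9,000: Valentina, Dayo, Yusuf, and Jakob each take 9,000.

Nadia: 36,000; Zephyr: 36,000; Valentina: 9,000; Dayo: 9,000; Yusuf: 9,000; Jakob: 9,000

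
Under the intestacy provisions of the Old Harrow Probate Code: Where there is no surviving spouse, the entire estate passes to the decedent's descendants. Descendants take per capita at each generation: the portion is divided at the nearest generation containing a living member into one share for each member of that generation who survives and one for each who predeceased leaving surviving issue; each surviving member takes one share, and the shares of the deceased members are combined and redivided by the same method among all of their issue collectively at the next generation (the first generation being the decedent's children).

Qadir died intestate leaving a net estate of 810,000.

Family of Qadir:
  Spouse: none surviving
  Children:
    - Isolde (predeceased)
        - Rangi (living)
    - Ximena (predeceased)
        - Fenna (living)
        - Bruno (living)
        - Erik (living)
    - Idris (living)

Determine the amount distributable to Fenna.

The entire 810,000 passes to the descendants.
That amount (810,000) is divided at the children's generation into 3 shares of 270,000. Idris takes 270,000. The 2 shares of the deceased (Isolde and Ximena) are combined into a pool of 540,000.
That pool (540,000) is divided at the grandchildren's generation equally among Rangi, Fenna, Bruno, and Erik: 135,000 each.

Fenna receives 135,000.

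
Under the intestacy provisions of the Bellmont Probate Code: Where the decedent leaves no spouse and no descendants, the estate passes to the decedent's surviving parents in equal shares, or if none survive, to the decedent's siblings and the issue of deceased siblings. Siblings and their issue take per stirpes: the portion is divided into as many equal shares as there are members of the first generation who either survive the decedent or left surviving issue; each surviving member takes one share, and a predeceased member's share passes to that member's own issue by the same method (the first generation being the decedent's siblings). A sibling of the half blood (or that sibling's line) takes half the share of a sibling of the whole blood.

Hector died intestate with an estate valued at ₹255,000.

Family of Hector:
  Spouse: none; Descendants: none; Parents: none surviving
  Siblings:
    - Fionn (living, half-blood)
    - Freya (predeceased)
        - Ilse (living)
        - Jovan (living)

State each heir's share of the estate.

Fionn: ₹85,000; Ilse: ₹85,000; Jovan: ₹85,000

The entire ₹255,000 passes to the siblings and their issue.
Counting each half-blood sibling's line as half a unit, there are 3/2 units in ₹255,000, so one unit is ₹170,000. Whole-blood lines (Freya) take ₹170,000 each; half-blood lines (Fionn) take ₹85,000 each.
Freya's share (₹170,000) is divided into 2 shares of ₹85,000: Ilse and Jovan each take ₹85,000.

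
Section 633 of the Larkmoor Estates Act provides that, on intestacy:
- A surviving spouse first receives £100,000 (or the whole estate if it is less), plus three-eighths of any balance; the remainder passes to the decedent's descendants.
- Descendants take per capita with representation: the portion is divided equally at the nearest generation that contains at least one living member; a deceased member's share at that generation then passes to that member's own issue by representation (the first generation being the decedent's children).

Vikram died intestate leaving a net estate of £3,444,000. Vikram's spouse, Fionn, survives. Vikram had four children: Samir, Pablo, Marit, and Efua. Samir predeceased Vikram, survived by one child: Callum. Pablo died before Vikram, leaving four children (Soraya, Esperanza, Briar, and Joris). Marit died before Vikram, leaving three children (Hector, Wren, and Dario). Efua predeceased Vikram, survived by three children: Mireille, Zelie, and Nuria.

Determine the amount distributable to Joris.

Fionn first takes £100,000, leaving a balance of £3,344,000. Fionn then takes three-eighths of the balance (£1,254,000), for a total of £1,354,000. The remaining £2,090,000 passes to the descendants.
No child survives, so the initial division is made at the grandchildren's generation.
The descendants' portion (£2,090,000) is divided into 11 shares of £190,000: Callum, Soraya, Esperanza, Briar, Joris, Hector, Wren, Dario, Mireille, Zelie, and Nuria each take £190,000.

Joris receives £190,000.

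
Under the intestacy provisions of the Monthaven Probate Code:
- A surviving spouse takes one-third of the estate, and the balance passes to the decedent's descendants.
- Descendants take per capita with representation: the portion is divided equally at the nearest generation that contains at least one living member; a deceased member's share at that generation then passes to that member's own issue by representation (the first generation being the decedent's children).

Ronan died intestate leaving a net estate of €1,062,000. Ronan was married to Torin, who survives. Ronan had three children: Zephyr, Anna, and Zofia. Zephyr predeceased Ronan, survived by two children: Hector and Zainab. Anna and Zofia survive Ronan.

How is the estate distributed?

Torin: €354,000; Hector: €118,000; Zainab: €118,000; Anna: €236,000; Zofia: €236,000

Torin takes one-third of €1,062,000 = €354,000. The remaining €708,000 passes to the descendants.
The descendants' portion (€708,000) is divided into 3 shares of €236,000: Anna and Zofia each take €236,000; Zephyr's €236,000 share passes to Zephyr's issue.
Zephyr's share (€236,000) is divided into 2 shares of €118,000: Hector and Zainab each take €118,000.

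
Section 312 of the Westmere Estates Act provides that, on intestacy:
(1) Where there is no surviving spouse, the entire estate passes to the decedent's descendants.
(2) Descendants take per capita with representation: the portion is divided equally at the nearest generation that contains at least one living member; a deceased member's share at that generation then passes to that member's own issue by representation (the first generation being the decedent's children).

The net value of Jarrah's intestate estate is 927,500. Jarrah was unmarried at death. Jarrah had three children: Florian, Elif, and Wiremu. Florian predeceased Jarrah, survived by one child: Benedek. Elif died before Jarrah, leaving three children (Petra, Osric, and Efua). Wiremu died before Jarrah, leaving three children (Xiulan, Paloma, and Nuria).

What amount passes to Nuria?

The entire 927,500 passes to the descendants.
No child survives, so the initial division is made at the grandchildren's generation.
That amount (927,500) is divided into 7 shares of 132,500: Benedek, Petra, Osric, Efua, Xiulan, Paloma, and Nuria each take 132,500.

Nuria receives 132,500.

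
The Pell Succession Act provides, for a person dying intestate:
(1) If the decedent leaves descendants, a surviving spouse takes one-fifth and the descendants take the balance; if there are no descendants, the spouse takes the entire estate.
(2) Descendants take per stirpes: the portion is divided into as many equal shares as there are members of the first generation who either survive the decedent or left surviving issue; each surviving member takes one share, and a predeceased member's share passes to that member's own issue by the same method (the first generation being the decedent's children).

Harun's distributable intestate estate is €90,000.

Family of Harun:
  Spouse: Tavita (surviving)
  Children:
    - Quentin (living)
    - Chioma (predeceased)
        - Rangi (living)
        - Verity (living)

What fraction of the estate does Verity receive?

Tavita takes one-fifth of €90,000 = €18,000. The remaining €72,000 passes to the descendants.
The descendants' portion (€72,000) is divided into 2 shares of €36,000: Quentin takes €36,000; Chioma's €36,000 share passes to Chioma's issue.
Chioma's share (€36,000) is divided into 2 shares of €18,000: Rangi and Verity each take €18,000.

Verity receives 1/5 of the estate.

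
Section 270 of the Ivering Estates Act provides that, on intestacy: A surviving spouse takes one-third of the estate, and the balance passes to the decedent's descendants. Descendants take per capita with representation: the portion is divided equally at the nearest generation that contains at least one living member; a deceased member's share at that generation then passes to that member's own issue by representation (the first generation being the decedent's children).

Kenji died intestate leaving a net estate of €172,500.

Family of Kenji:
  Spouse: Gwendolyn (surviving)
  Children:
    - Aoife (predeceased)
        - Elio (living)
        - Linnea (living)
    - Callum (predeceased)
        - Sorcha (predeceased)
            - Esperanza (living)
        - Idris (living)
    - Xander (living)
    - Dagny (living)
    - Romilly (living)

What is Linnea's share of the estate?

Linnea receives €11,500.

Gwendolyn takes one-third of €172,500 = €57,500. The remaining €115,000 passes to the descendants.
The descendants' portion (€115,000) is divided into 5 shares of €23,000: Xander, Dagny, and Romilly each take €23,000; Aoife's €23,000 share passes to Aoife's issue; Callum's €23,000 share passes to Callum's issue.
Aoife's share (€23,000) is divided into 2 shares of €11,500: Elio and Linnea each take €11,500.
Callum's share (€23,000) is divided into 2 shares of €11,500: Idris takes €11,500; Sorcha's €11,500 share passes to Sorcha's issue.
Sorcha's share (€11,500) passes entirely to Esperanza.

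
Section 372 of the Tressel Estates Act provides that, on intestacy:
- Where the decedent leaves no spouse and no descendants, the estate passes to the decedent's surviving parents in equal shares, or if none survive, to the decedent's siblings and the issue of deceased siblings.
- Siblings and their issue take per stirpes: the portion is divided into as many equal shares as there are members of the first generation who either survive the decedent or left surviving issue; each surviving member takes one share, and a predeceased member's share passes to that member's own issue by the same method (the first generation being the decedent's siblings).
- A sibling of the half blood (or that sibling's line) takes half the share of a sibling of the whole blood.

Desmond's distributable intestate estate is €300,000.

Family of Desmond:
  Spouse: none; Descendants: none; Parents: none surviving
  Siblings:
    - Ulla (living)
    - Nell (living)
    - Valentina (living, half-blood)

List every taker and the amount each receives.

Ulla: €120,000; Nell: €120,000; Valentina: €60,000

The entire €300,000 passes to the siblings and their issue.
Counting each half-blood sibling's line as half a unit, there are 5/2 units in €300,000, so one unit is €120,000. Whole-blood lines (Ulla and Nell) take €120,000 each; half-blood lines (Valentina) take €60,000 each.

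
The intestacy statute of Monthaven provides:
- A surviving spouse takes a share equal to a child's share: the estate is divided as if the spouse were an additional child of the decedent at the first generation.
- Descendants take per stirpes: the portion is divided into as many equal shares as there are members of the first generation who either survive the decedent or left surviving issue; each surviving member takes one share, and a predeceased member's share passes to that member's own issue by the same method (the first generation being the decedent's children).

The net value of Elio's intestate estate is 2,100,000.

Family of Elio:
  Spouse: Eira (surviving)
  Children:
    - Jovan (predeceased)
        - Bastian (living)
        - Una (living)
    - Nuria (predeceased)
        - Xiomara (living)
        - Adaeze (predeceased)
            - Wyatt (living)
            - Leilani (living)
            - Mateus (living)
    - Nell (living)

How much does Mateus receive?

Mateus receives 87,500.

The spouse counts as an additional share at the children's level, so there are 4 primary shares of 525,000. Eira takes one such share (525,000).
The children's combined portion (1,575,000) is divided into 3 shares of 525,000: Nell takes 525,000; Jovan's 525,000 share passes to Jovan's issue; Nuria's 525,000 share passes to Nuria's issue.
Jovan's share (525,000) is divided into 2 shares of 262,500: Bastian and Una each take 262,500.
Nuria's share (525,000) is divided into 2 shares of 262,500: Xiomara takes 262,500; Adaeze's 262,500 share passes to Adaeze's issue.
Adaeze's share (262,500) is divided into 3 shares of 87,500: Wyatt, Leilani, and Mateus each take 87,500.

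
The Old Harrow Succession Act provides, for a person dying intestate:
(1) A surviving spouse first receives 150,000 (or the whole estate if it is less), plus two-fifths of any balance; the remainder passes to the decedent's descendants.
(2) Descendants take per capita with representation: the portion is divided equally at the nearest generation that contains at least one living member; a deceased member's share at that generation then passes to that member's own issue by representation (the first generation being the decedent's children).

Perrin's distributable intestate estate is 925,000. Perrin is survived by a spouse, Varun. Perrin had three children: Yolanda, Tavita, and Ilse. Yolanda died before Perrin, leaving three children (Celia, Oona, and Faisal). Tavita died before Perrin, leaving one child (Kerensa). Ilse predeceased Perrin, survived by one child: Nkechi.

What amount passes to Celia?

Celia receives 93,000.

Varun first takes 150,000, leaving a balance of 775,000. Varun then takes two-fifths of the balance (310,000), for a total of 460,000. The remaining 465,000 passes to the descendants.
No child survives, so the initial division is made at the grandchildren's generation.
The descendants' portion (465,000) is divided into 5 shares of 93,000: Celia, Oona, Faisal, Kerensa, and Nkechi each take 93,000.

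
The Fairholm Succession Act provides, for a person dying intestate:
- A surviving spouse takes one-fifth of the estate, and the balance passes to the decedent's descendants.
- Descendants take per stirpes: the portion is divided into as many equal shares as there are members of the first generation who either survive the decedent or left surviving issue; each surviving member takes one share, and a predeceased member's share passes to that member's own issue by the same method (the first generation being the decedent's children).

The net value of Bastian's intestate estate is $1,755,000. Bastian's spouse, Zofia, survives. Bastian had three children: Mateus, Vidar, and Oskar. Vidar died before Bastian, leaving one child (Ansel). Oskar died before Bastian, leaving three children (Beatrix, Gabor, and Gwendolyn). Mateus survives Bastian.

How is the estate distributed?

Zofia takes one-fifth of $1,755,000 = $351,000. The remaining $1,404,000 passes to the descendants.
The descendants' portion ($1,404,000) is divided into 3 shares of $468,000: Mateus takes $468,000; Vidar's $468,000 share passes to Vidar's issue; Oskar's $468,000 share passes to Oskar's issue.
Vidar's share ($468,000) passes entirely to Ansel.
Oskar's share ($468,000) is divided into 3 shares of $156,000: Beatrix, Gabor, and Gwendolyn each take $156,000.

Zofia: $351,000; Mateus: $468,000; Ansel: $468,000; Beatrix: $156,000; Gabor: $156,000; Gwendolyn: $156,000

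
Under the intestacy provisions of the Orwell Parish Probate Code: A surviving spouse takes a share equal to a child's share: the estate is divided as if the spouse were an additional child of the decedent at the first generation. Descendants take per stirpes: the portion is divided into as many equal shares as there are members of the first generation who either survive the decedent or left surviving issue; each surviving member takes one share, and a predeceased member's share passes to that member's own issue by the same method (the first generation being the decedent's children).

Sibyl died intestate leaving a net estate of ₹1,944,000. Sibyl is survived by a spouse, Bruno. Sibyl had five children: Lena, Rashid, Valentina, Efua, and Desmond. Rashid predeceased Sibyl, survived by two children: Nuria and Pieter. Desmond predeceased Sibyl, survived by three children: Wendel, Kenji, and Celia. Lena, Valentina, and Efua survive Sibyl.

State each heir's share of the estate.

The spouse counts as an additional share at the children's level, so there are 6 primary shares of ₹324,000. Bruno takes one such share (₹324,000).
The children's combined portion (₹1,620,000) is divided into 5 shares of ₹324,000: Lena, Valentina, and Efua each take ₹324,000; Rashid's ₹324,000 share passes to Rashid's issue; Desmond's ₹324,000 share passes to Desmond's issue.
Rashid's share (₹324,000) is divided into 2 shares of ₹162,000: Nuria and Pieter each take ₹162,000.
Desmond's share (₹324,000) is divided into 3 shares of ₹108,000: Wendel, Kenji, and Celia each take ₹108,000.

Bruno: ₹324,000; Lena: ₹324,000; Nuria: ₹162,000; Pieter: ₹162,000; Valentina: ₹324,000; Efua: ₹324,000; Wendel: ₹108,000; Kenji: ₹108,000; Celia: ₹108,000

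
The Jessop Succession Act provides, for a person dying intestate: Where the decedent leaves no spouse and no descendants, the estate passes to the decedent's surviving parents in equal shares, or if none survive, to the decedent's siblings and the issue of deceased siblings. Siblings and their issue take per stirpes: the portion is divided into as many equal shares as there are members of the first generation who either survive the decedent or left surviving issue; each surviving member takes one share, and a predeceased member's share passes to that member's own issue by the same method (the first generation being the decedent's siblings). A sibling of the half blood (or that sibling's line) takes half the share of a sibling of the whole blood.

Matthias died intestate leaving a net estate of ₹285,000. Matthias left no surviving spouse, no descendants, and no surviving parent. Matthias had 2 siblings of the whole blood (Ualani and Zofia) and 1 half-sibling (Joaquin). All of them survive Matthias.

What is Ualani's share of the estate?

Ualani receives ₹114,000.

The entire ₹285,000 passes to the siblings and their issue.
Counting each half-blood sibling's line as half a unit, there are 5/2 units in ₹285,000, so one unit is ₹114,000. Whole-blood lines (Ualani and Zofia) take ₹114,000 each; half-blood lines (Joaquin) take ₹57,000 each.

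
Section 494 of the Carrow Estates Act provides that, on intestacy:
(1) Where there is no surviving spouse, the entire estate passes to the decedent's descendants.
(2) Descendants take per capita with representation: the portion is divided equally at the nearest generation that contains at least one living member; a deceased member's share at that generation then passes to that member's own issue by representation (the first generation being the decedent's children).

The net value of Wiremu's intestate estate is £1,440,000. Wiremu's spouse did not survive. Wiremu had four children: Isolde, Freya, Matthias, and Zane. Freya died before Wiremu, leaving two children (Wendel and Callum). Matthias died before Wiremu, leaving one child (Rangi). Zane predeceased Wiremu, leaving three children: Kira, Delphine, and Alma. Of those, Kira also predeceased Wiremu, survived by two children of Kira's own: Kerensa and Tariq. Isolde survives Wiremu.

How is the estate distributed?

The entire £1,440,000 passes to the descendants.
That amount (£1,440,000) is divided into 4 shares of £360,000: Isolde takes £360,000; Freya's £360,000 share passes to Freya's issue; Matthias's £360,000 share passes to Matthias's issue; Zane's £360,000 share passes to Zane's issue.
Freya's share (£360,000) is divided into 2 shares of £180,000: Wendel and Callum each take £180,000.
Matthias's share (£360,000) passes entirely to Rangi.
Zane's share (£360,000) is divided into 3 shares of £120,000: Delphine and Alma each take £120,000; Kira's £120,000 share passes to Kira's issue.
Kira's share (£120,000) is divided into 2 shares of £60,000: Kerensa and Tariq each take £60,000.

Isolde: £360,000; Wendel: £180,000; Callum: £180,000; Rangi: £360,000; Kerensa: £60,000; Tariq: £60,000; Delphine: £120,000; Alma: £120,000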